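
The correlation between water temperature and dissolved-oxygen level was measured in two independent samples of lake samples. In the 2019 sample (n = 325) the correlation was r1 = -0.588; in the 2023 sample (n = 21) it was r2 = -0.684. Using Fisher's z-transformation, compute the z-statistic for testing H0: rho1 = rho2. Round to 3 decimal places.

0.669

z1 = atanh(-0.588) = -0.674604,  z2 = atanh(-0.684) = -0.836592
SE = √(1/(n1−3) + 1/(n2−3)) = √(1/322 + 1/18) = √(0.0031056 + 0.0555556) = √0.0586612 = 0.242201
z = (z1 − z2)/SE = (-0.674604 − (-0.836592)) / 0.242201 = 0.161988 / 0.242201 = 0.669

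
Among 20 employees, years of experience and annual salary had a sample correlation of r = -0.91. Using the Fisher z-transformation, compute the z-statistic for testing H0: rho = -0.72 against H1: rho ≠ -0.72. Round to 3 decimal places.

z_r = atanh(-0.91) = -1.527524,  z_0 = atanh(-0.72) = -0.907645
SE = 1/√(n−3) = 1/√17 = 0.242536
z = (z_r − z_0)/SE = (-1.527524 − (-0.907645)) / 0.242536 = -0.619879 / 0.242536 = -2.556

-2.556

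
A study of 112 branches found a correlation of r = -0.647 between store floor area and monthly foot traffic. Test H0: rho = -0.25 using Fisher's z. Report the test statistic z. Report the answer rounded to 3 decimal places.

Fisher z: atanh(-0.647) = -0.770121, atanh(-0.25) = -0.255413
z = (z_r − z_0)·√(n−3) = (-0.770121 − (-0.255413))·√109 = -0.514708 · 10.440307 = -5.374

-5.374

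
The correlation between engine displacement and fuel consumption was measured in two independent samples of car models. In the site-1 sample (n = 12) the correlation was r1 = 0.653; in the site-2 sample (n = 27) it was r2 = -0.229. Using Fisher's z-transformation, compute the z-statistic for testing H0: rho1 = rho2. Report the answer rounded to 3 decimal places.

2.593

Fisher z-transforms: z1 = atanh(0.653) = 0.780511, z2 = atanh(-0.229) = -0.233134; difference d = 1.013645
Var(d) = 1/9 + 1/24 = 0.1111111 + 0.0416667 = 0.1527778
z = d/√Var(d) = 1.013645 / √0.1527778 = 1.013645 / 0.390868 = 2.593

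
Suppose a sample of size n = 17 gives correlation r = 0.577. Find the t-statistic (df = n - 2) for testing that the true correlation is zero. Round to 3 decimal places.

2.736

1 − r² = 1 − 0.332929 = 0.667071;  √(1−r²) = 0.816744
√(n−2) = √15 = 3.872983
t = r·√(n−2)/√(1−r²) = 0.577 · 3.872983 / 0.816744 = 2.736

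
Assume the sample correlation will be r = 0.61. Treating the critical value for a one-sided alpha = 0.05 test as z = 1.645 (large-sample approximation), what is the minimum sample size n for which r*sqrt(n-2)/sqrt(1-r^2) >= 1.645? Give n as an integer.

7

Need r·√(n−2)/√(1−r²) ≥ 1.645
√(n−2) ≥ 1.645·√(1−0.3721) / 0.61 = 1.645·0.792401 / 0.61 = 2.1369
n−2 ≥ 4.5663  ⇒  n ≥ 6.5663
Smallest integer n = 7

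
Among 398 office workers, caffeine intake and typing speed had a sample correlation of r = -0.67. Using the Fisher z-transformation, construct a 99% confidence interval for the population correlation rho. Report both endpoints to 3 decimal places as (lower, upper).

Fisher z: z_r = atanh(r) = ½·ln((1+(-0.67))/(1−(-0.67))) = -0.810743
SE(z) = 1/√(n−3) = 1/√395 = 0.050315
99% ⇒ z* = 2.576; margin = 2.576·0.050315 = 0.129611
CI on z-scale: (-0.940354, -0.681132)
Back-transform: tanh(-0.940354) = -0.735385, tanh(-0.681132) = -0.592255

(-0.735, -0.592)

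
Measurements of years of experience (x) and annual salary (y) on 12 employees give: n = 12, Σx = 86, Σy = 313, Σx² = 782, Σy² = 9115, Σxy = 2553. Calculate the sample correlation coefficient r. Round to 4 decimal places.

S_xy = nΣxy − ΣxΣy = 12·2553 − 86·313 = 30636 − 26918 = 3718
S_xx = nΣx² − (Σx)² = 12·782 − 86² = 9384 − 7396 = 1988
S_yy = nΣy² − (Σy)² = 12·9115 − 313² = 109380 − 97969 = 11411
r = S_xy / √(S_xx·S_yy) = 3718 / √(1988·11411) = 3718 / √22685068 = 3718 / 4762.8844 = 0.7806

0.7806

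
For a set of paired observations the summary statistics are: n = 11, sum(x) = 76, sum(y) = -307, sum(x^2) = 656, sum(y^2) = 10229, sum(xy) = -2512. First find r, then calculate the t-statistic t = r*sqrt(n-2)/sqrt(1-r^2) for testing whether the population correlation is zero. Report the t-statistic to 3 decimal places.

-4.613

S_xy = nΣxy − ΣxΣy = 11·(-2512) − 76·(-307) = -27632 − (-23332) = -4300
S_xx = nΣx² − (Σx)² = 11·656 − 76² = 7216 − 5776 = 1440
S_yy = nΣy² − (Σy)² = 11·10229 − (-307)² = 112519 − 94249 = 18270
r = S_xy / √(S_xx·S_yy) = -4300 / √(1440·18270) = -4300 / √26308800 = -4300 / 5129.2105 = -0.8383
t = r·√(n−2)/√(1−r²) = -0.8383·√9 / √(1−0.702747) = -2.514900 / 0.545209 = -4.613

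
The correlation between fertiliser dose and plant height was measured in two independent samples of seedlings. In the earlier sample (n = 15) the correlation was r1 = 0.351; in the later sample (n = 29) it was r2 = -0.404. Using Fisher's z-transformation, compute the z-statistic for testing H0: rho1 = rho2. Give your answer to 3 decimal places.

2.278

Fisher z-transforms: z1 = atanh(0.351) = 0.366584, z2 = atanh(-0.404) = -0.428420; difference d = 0.795004
Var(d) = 1/12 + 1/26 = 0.0833333 + 0.0384615 = 0.1217948
z = d/√Var(d) = 0.795004 / √0.1217948 = 0.795004 / 0.348991 = 2.278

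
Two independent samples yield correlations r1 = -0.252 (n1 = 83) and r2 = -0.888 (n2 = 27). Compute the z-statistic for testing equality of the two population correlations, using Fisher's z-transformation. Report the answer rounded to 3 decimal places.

4.962

z1 = atanh(-0.252) = -0.257547,  z2 = atanh(-0.888) = -1.412387
SE = √(1/(n1−3) + 1/(n2−3)) = √(1/80 + 1/24) = √(0.0125000 + 0.0416667) = √0.0541667 = 0.232737
z = (z1 − z2)/SE = (-0.257547 − (-1.412387)) / 0.232737 = 1.154840 / 0.232737 = 4.962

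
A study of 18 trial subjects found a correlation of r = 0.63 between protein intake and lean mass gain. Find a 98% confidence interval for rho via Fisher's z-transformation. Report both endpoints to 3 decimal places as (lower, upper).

Fisher z: z_r = atanh(r) = ½·ln((1+0.63)/(1−0.63)) = 0.741416
SE(z) = 1/√(n−3) = 1/√15 = 0.258199
98% ⇒ z* = 2.326; margin = 2.326·0.258199 = 0.600571
CI on z-scale: (0.140845, 1.341987)
Back-transform: tanh(0.140845) = 0.139921, tanh(1.341987) = 0.872149

(0.140, 0.872)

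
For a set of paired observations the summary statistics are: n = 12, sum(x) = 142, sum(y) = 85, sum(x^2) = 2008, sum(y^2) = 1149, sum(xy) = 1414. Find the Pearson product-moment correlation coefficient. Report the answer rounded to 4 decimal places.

0.9642

Numerator: nΣxy − (Σx)(Σy) = 12·1414 − (142)(85) = 4898
Denominator: √[(nΣx²−(Σx)²)(nΣy²−(Σy)²)]
  nΣx²−(Σx)² = 12·2008 − 20164 = 3932;  nΣy²−(Σy)² = 12·1149 − 7225 = 6563
  √(3932·6563) = √25805716 = 5079.9327
r = 4898 / 5079.9327 = 0.9642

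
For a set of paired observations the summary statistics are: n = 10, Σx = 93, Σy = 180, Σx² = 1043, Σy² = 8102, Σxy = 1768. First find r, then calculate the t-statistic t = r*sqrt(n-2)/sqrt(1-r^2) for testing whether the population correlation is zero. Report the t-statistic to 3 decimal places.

0.287

S_xy = nΣxy − ΣxΣy = 10·1768 − 93·180 = 17680 − 16740 = 940
S_xx = nΣx² − (Σx)² = 10·1043 − 93² = 10430 − 8649 = 1781
S_yy = nΣy² − (Σy)² = 10·8102 − 180² = 81020 − 32400 = 48620
r = S_xy / √(S_xx·S_yy) = 940 / √(1781·48620) = 940 / √86592220 = 940 / 9305.4941 = 0.1010
t = r·√(n−2)/√(1−r²) = 0.1010·√8 / √(1−0.010201) = 0.285671 / 0.994886 = 0.287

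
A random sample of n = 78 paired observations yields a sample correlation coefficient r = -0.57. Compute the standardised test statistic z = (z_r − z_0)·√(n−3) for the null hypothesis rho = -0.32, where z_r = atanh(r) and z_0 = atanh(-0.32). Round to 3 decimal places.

Fisher z: atanh(-0.57) = -0.647523, atanh(-0.32) = -0.331647
z = (z_r − z_0)·√(n−3) = (-0.647523 − (-0.331647))·√75 = -0.315876 · 8.660254 = -2.736

-2.736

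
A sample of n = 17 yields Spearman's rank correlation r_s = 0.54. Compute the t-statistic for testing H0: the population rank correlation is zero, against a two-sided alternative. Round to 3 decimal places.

2.485

1 − r_s² = 1 − 0.2916 = 0.7084;  √(1−r_s²) = 0.841665
√(n−2) = √15 = 3.872983
t = r_s·√(n−2)/√(1−r_s²) = 0.54 · 3.872983 / 0.841665 = 2.485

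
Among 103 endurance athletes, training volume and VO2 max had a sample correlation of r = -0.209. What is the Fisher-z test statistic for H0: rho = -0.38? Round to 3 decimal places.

Fisher z: atanh(-0.209) = -0.212125, atanh(-0.38) = -0.400060
z = (z_r − z_0)·√(n−3) = (-0.212125 − (-0.400060))·√100 = 0.187935 · 10.000000 = 1.879

1.879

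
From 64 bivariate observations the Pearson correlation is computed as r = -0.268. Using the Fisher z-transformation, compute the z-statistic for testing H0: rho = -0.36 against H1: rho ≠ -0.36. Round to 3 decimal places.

0.798

z_r = atanh(-0.268) = -0.274708,  z_0 = atanh(-0.36) = -0.376886
SE = 1/√(n−3) = 1/√61 = 0.128037
z = (z_r − z_0)/SE = (-0.274708 − (-0.376886)) / 0.128037 = 0.102178 / 0.128037 = 0.798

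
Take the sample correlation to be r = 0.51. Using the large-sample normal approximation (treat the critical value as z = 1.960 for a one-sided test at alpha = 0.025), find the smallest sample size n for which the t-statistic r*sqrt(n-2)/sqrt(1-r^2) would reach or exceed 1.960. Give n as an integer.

r√(n−2)/√(1−r²) ≥ 1.960  ⇔  n−2 ≥ (1.960)²·(1−r²)/r²
(1−r²)/r² = (1−0.2601)/0.2601 = 2.8447
n ≥ 2 + 3.8416·2.8447 = 2 + 10.9282 = 12.9282
⌈12.9282⌉ = 13

13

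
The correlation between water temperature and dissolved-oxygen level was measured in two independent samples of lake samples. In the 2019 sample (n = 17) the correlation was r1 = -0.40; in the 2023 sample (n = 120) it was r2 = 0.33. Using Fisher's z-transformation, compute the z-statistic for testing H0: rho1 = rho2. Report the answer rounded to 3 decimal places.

-2.710

Fisher z-transforms: z1 = atanh(-0.40) = -0.423649, z2 = atanh(0.33) = 0.342828; difference d = -0.766477
Var(d) = 1/14 + 1/117 = 0.0714286 + 0.0085470 = 0.0799756
z = d/√Var(d) = -0.766477 / √0.0799756 = -0.766477 / 0.282800 = -2.710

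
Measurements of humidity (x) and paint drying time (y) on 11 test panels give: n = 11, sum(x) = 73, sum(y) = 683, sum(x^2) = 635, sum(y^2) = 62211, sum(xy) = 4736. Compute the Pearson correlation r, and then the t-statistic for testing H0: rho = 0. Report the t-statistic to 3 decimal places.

0.356

Numerator: nΣxy − (Σx)(Σy) = 11·4736 − (73)(683) = 2237
Denominator: √[(nΣx²−(Σx)²)(nΣy²−(Σy)²)]
  nΣx²−(Σx)² = 11·635 − 5329 = 1656;  nΣy²−(Σy)² = 11·62211 − 466489 = 217832
  √(1656·217832) = √360729792 = 18992.8879
r = 2237 / 18992.8879 = 0.1178
t = r·√(n−2)/√(1−r²) = 0.1178·√9 / √(1−0.013877) = 0.353400 / 0.993037 = 0.356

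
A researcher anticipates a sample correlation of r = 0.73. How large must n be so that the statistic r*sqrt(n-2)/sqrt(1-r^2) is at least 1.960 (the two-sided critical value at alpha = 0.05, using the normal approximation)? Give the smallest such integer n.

6

r√(n−2)/√(1−r²) ≥ 1.960  ⇔  n−2 ≥ (1.960)²·(1−r²)/r²
(1−r²)/r² = (1−0.5329)/0.5329 = 0.8765
n ≥ 2 + 3.8416·0.8765 = 2 + 3.3672 = 5.3672
⌈5.3672⌉ = 6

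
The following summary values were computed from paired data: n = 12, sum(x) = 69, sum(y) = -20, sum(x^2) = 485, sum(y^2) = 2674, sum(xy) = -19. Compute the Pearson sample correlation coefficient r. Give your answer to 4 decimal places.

0.1989

S_xy = nΣxy − ΣxΣy = 12·(-19) − 69·(-20) = -228 − (-1380) = 1152
S_xx = nΣx² − (Σx)² = 12·485 − 69² = 5820 − 4761 = 1059
S_yy = nΣy² − (Σy)² = 12·2674 − (-20)² = 32088 − 400 = 31688
r = S_xy / √(S_xx·S_yy) = 1152 / √(1059·31688) = 1152 / √33557592 = 1152 / 5792.8915 = 0.1989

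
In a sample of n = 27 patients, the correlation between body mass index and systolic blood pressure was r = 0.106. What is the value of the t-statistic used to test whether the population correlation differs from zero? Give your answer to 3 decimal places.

0.533

1 − r² = 1 − 0.011236 = 0.988764;  √(1−r²) = 0.994366
√(n−2) = √25 = 5.000000
t = r·√(n−2)/√(1−r²) = 0.106 · 5.000000 / 0.994366 = 0.533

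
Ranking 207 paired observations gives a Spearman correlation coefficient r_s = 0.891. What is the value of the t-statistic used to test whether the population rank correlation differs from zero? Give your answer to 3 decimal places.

28.099

t = r_s·√(n−2) / √(1−r_s²) with r_s = 0.891, n = 207
  = 0.891·√205 / √(1 − 0.793881)
  = 0.891·14.317821 / 0.454003
  = 12.757179 / 0.454003 = 28.099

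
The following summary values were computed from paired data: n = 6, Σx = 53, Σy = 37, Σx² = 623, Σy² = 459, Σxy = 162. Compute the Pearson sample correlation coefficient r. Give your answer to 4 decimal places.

Numerator: nΣxy − (Σx)(Σy) = 6·162 − (53)(37) = -989
Denominator: √[(nΣx²−(Σx)²)(nΣy²−(Σy)²)]
  nΣx²−(Σx)² = 6·623 − 2809 = 929;  nΣy²−(Σy)² = 6·459 − 1369 = 1385
  √(929·1385) = √1286665 = 1134.3126
r = -989 / 1134.3126 = -0.8719

-0.8719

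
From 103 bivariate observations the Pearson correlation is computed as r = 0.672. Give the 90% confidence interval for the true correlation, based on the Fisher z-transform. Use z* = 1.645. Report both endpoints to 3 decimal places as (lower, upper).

Fisher z: z_r = atanh(r) = ½·ln((1+0.672)/(1−0.672)) = 0.814381
SE(z) = 1/√(n−3) = 1/√100 = 0.100000
90% ⇒ z* = 1.645; margin = 1.645·0.100000 = 0.164500
CI on z-scale: (0.649881, 0.978881)
Back-transform: tanh(0.649881) = 0.571590, tanh(0.978881) = 0.752581

(0.572, 0.753)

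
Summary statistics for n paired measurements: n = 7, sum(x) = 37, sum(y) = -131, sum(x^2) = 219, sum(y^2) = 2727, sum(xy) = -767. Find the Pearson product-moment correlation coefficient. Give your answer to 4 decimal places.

-0.9283

S_xy = nΣxy − ΣxΣy = 7·(-767) − 37·(-131) = -5369 − (-4847) = -522
S_xx = nΣx² − (Σx)² = 7·219 − 37² = 1533 − 1369 = 164
S_yy = nΣy² − (Σy)² = 7·2727 − (-131)² = 19089 − 17161 = 1928
r = S_xy / √(S_xx·S_yy) = -522 / √(164·1928) = -522 / √316192 = -522 / 562.3095 = -0.9283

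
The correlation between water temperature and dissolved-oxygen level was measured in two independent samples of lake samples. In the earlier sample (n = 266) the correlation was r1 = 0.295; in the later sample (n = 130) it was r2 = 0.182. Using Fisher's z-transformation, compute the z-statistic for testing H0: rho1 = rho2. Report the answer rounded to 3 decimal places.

1.110

z1 = atanh(0.295) = 0.304034,  z2 = atanh(0.182) = 0.184050
SE = √(1/(n1−3) + 1/(n2−3)) = √(1/263 + 1/127) = √(0.0038023 + 0.0078740) = √0.0116763 = 0.108057
z = (z1 − z2)/SE = (0.304034 − 0.184050) / 0.108057 = 0.119984 / 0.108057 = 1.110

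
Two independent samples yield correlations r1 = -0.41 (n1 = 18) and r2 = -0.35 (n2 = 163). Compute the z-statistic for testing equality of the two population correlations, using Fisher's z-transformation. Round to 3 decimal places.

Fisher z-transforms: z1 = atanh(-0.41) = -0.435611, z2 = atanh(-0.35) = -0.365444; difference d = -0.070167
Var(d) = 1/15 + 1/160 = 0.0666667 + 0.0062500 = 0.0729167
z = d/√Var(d) = -0.070167 / √0.0729167 = -0.070167 / 0.270031 = -0.260

-0.260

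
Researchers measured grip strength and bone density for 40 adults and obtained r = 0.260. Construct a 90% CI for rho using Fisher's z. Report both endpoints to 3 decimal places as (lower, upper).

Fisher z: z_r = atanh(r) = ½·ln((1+0.260)/(1−0.260)) = 0.266108
SE(z) = 1/√(n−3) = 1/√37 = 0.164399
90% ⇒ z* = 1.645; margin = 1.645·0.164399 = 0.270436
CI on z-scale: (-0.004328, 0.536544)
Back-transform: tanh(-0.004328) = -0.004328, tanh(0.536544) = 0.490367

(-0.004, 0.490)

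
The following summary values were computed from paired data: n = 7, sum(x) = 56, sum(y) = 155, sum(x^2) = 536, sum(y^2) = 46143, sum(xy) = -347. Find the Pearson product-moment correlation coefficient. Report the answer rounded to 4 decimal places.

-0.8186

Numerator: nΣxy − (Σx)(Σy) = 7·(-347) − (56)(155) = -11109
Denominator: √[(nΣx²−(Σx)²)(nΣy²−(Σy)²)]
  nΣx²−(Σx)² = 7·536 − 3136 = 616;  nΣy²−(Σy)² = 7·46143 − 24025 = 298976
  √(616·298976) = √184169216 = 13570.8959
r = -11109 / 13570.8959 = -0.8186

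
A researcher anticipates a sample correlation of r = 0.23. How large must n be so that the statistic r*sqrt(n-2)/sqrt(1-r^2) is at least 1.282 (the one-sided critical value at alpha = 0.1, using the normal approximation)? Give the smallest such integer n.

r√(n−2)/√(1−r²) ≥ 1.282  ⇔  n−2 ≥ (1.282)²·(1−r²)/r²
(1−r²)/r² = (1−0.0529)/0.0529 = 17.9036
n ≥ 2 + 1.643524·17.9036 = 2 + 29.4250 = 31.4250
⌈31.4250⌉ = 32

32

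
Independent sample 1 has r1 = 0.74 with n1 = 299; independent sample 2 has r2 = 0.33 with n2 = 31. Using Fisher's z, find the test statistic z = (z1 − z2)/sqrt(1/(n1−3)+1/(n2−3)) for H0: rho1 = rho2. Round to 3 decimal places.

3.073

Fisher z-transforms: z1 = atanh(0.74) = 0.950479, z2 = atanh(0.33) = 0.342828; difference d = 0.607651
Var(d) = 1/296 + 1/28 = 0.0033784 + 0.0357143 = 0.0390927
z = d/√Var(d) = 0.607651 / √0.0390927 = 0.607651 / 0.197719 = 3.073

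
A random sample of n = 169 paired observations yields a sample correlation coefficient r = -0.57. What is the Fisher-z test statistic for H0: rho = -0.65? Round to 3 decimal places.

z_r = atanh(-0.57) = -0.647523,  z_0 = atanh(-0.65) = -0.775299
SE = 1/√(n−3) = 1/√166 = 0.077615
z = (z_r − z_0)/SE = (-0.647523 − (-0.775299)) / 0.077615 = 0.127776 / 0.077615 = 1.646

1.646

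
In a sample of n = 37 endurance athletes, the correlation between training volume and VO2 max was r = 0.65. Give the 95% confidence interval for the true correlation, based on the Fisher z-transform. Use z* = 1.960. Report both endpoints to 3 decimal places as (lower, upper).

(0.413, 0.805)

Fisher z: z_r = atanh(r) = ½·ln((1+0.65)/(1−0.65)) = 0.775299
SE(z) = 1/√(n−3) = 1/√34 = 0.171499
95% ⇒ z* = 1.960; margin = 1.960·0.171499 = 0.336138
CI on z-scale: (0.439161, 1.111437)
Back-transform: tanh(0.439161) = 0.412949, tanh(1.111437) = 0.804570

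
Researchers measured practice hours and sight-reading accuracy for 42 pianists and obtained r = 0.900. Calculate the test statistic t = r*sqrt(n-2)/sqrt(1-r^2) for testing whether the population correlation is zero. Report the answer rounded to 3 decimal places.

13.059

t = r·√(n−2) / √(1−r²) with r = 0.900, n = 42
  = 0.900·√40 / √(1 − 0.810000)
  = 0.900·6.324555 / 0.435890
  = 5.692100 / 0.435890 = 13.059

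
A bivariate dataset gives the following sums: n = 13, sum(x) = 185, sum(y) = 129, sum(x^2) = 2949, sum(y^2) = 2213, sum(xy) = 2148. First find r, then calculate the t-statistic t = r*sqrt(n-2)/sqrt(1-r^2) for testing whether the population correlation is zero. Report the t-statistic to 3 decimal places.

2.330

Numerator: nΣxy − (Σx)(Σy) = 13·2148 − (185)(129) = 4059
Denominator: √[(nΣx²−(Σx)²)(nΣy²−(Σy)²)]
  nΣx²−(Σx)² = 13·2949 − 34225 = 4112;  nΣy²−(Σy)² = 13·2213 − 16641 = 12128
  √(4112·12128) = √49870336 = 7061.8932
r = 4059 / 7061.8932 = 0.5748
t = r·√(n−2)/√(1−r²) = 0.5748·√11 / √(1−0.330395) = 1.906396 / 0.818294 = 2.330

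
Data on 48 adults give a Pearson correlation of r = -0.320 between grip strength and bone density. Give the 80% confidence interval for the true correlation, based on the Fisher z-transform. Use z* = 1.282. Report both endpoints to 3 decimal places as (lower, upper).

(-0.480, -0.140)

Fisher z: z_r = atanh(r) = ½·ln((1+(-0.320))/(1−(-0.320))) = -0.331647
SE(z) = 1/√(n−3) = 1/√45 = 0.149071
80% ⇒ z* = 1.282; margin = 1.282·0.149071 = 0.191109
CI on z-scale: (-0.522756, -0.140538)
Back-transform: tanh(-0.522756) = -0.479824, tanh(-0.140538) = -0.139620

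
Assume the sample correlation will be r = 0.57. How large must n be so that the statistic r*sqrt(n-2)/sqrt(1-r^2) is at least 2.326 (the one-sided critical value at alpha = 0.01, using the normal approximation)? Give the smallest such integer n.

Need r·√(n−2)/√(1−r²) ≥ 2.326
√(n−2) ≥ 2.326·√(1−0.3249) / 0.57 = 2.326·0.821645 / 0.57 = 3.3529
n−2 ≥ 11.2419  ⇒  n ≥ 13.2419
Smallest integer n = 14

14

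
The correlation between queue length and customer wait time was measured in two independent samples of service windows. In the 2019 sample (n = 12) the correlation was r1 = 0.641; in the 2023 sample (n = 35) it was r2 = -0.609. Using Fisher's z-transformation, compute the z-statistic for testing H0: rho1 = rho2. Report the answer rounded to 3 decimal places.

3.889

Fisher z-transforms: z1 = atanh(0.641) = 0.759869, z2 = atanh(-0.609) = -0.707330; difference d = 1.467199
Var(d) = 1/9 + 1/32 = 0.1111111 + 0.0312500 = 0.1423611
z = d/√Var(d) = 1.467199 / √0.1423611 = 1.467199 / 0.377308 = 3.889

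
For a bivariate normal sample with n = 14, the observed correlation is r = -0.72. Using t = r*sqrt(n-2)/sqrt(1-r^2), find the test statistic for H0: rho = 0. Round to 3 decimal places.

-3.594

t = r·√(n−2) / √(1−r²) with r = -0.72, n = 14
  = -0.72·√12 / √(1 − 0.5184)
  = -0.72·3.464102 / 0.693974
  = -2.494153 / 0.693974 = -3.594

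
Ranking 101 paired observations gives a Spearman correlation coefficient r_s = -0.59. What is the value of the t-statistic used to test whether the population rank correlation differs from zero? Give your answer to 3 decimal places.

-7.271

t = r_s·√(n−2) / √(1−r_s²) with r_s = -0.59, n = 101
  = -0.59·√99 / √(1 − 0.3481)
  = -0.59·9.949874 / 0.807403
  = -5.870426 / 0.807403 = -7.271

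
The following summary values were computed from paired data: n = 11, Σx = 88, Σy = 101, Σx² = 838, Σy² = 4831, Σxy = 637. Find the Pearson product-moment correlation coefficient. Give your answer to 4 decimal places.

S_xy = nΣxy − ΣxΣy = 11·637 − 88·101 = 7007 − 8888 = -1881
S_xx = nΣx² − (Σx)² = 11·838 − 88² = 9218 − 7744 = 1474
S_yy = nΣy² − (Σy)² = 11·4831 − 101² = 53141 − 10201 = 42940
r = S_xy / √(S_xx·S_yy) = -1881 / √(1474·42940) = -1881 / √63293560 = -1881 / 7955.7250 = -0.2364

-0.2364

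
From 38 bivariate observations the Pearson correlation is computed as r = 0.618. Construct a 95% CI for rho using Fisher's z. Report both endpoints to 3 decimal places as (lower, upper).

(0.372, 0.783)

z_r = atanh(0.618) = 0.721763;  SE = 1/√(n−3) = 1/√35 = 0.169031
z-limits: 0.721763 ± 1.960·0.169031 = 0.721763 ± 0.331301 = [0.390462, 1.053064]
ρ-limits: (tanh 0.390462, tanh 1.053064) = (0.372, 0.783)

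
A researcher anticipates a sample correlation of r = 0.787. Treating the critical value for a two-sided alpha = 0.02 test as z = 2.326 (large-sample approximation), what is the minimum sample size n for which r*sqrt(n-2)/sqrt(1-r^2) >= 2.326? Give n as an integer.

6

Need r·√(n−2)/√(1−r²) ≥ 2.326
√(n−2) ≥ 2.326·√(1−0.619369) / 0.787 = 2.326·0.616953 / 0.787 = 1.8234
n−2 ≥ 3.3248  ⇒  n ≥ 5.3248
Smallest integer n = 6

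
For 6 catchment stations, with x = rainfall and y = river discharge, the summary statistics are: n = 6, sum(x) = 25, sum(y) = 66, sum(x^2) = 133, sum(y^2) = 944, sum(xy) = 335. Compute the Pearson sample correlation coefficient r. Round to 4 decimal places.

0.7568

Numerator: nΣxy − (Σx)(Σy) = 6·335 − (25)(66) = 360
Denominator: √[(nΣx²−(Σx)²)(nΣy²−(Σy)²)]
  nΣx²−(Σx)² = 6·133 − 625 = 173;  nΣy²−(Σy)² = 6·944 − 4356 = 1308
  √(173·1308) = √226284 = 475.6932
r = 360 / 475.6932 = 0.7568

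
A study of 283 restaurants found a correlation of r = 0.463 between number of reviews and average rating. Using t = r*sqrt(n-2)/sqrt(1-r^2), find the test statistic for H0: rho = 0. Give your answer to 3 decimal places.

8.756

t = r·√(n−2) / √(1−r²) with r = 0.463, n = 283
  = 0.463·√281 / √(1 − 0.214369)
  = 0.463·16.763055 / 0.886358
  = 7.761294 / 0.886358 = 8.756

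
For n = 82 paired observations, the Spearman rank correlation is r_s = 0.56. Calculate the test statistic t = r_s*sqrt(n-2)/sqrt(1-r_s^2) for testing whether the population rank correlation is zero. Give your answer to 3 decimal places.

6.046

t = r_s·√(n−2) / √(1−r_s²) with r_s = 0.56, n = 82
  = 0.56·√80 / √(1 − 0.3136)
  = 0.56·8.944272 / 0.828493
  = 5.008792 / 0.828493 = 6.046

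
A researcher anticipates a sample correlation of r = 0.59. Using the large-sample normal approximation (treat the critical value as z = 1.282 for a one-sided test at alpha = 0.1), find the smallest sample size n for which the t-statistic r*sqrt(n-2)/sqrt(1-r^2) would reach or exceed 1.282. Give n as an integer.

r√(n−2)/√(1−r²) ≥ 1.282  ⇔  n−2 ≥ (1.282)²·(1−r²)/r²
(1−r²)/r² = (1−0.3481)/0.3481 = 1.8727
n ≥ 2 + 1.643524·1.8727 = 2 + 3.0778 = 5.0778
⌈5.0778⌉ = 6

6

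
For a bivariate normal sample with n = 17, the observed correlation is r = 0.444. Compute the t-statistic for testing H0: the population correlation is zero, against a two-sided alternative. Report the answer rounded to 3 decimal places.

1.919

t = r·√(n−2) / √(1−r²) with r = 0.444, n = 17
  = 0.444·√15 / √(1 − 0.197136)
  = 0.444·3.872983 / 0.896027
  = 1.719604 / 0.896027 = 1.919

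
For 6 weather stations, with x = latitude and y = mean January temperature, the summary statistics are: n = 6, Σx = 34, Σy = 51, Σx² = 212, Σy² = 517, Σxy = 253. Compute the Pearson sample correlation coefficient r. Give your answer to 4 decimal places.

Numerator: nΣxy − (Σx)(Σy) = 6·253 − (34)(51) = -216
Denominator: √[(nΣx²−(Σx)²)(nΣy²−(Σy)²)]
  nΣx²−(Σx)² = 6·212 − 1156 = 116;  nΣy²−(Σy)² = 6·517 − 2601 = 501
  √(116·501) = √58116 = 241.0726
r = -216 / 241.0726 = -0.8960

-0.8960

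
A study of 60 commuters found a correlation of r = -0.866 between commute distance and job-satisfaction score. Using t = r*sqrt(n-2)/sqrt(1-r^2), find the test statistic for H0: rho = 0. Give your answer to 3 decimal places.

t = r·√(n−2) / √(1−r²) with r = -0.866, n = 60
  = -0.866·√58 / √(1 − 0.749956)
  = -0.866·7.615773 / 0.500044
  = -6.595259 / 0.500044 = -13.189

-13.189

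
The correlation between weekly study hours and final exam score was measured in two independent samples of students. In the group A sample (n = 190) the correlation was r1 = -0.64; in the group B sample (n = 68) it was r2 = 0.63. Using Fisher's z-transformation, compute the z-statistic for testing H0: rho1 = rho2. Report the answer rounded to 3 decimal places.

z1 = atanh(-0.64) = -0.758174,  z2 = atanh(0.63) = 0.741416
SE = √(1/(n1−3) + 1/(n2−3)) = √(1/187 + 1/65) = √(0.0053476 + 0.0153846) = √0.0207322 = 0.143987
z = (z1 − z2)/SE = (-0.758174 − 0.741416) / 0.143987 = -1.499590 / 0.143987 = -10.415

-10.415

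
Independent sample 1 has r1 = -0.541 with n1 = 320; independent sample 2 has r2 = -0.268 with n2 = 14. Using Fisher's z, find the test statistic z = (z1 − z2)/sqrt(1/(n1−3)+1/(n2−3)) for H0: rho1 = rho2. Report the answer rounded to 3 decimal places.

-1.079

Fisher z-transforms: z1 = atanh(-0.541) = -0.605568, z2 = atanh(-0.268) = -0.274708; difference d = -0.330860
Var(d) = 1/317 + 1/11 = 0.0031546 + 0.0909091 = 0.0940637
z = d/√Var(d) = -0.330860 / √0.0940637 = -0.330860 / 0.306698 = -1.079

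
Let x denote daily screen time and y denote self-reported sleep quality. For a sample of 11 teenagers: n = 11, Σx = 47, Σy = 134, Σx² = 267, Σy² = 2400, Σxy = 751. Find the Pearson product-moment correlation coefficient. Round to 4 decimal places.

0.7917

S_xy = nΣxy − ΣxΣy = 11·751 − 47·134 = 8261 − 6298 = 1963
S_xx = nΣx² − (Σx)² = 11·267 − 47² = 2937 − 2209 = 728
S_yy = nΣy² − (Σy)² = 11·2400 − 134² = 26400 − 17956 = 8444
r = S_xy / √(S_xx·S_yy) = 1963 / √(728·8444) = 1963 / √6147232 = 1963 / 2479.3612 = 0.7917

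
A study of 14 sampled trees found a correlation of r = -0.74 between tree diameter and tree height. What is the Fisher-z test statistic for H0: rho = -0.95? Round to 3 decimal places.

2.923

Fisher z: atanh(-0.74) = -0.950479, atanh(-0.95) = -1.831781
z = (z_r − z_0)·√(n−3) = (-0.950479 − (-1.831781))·√11 = 0.881302 · 3.316625 = 2.923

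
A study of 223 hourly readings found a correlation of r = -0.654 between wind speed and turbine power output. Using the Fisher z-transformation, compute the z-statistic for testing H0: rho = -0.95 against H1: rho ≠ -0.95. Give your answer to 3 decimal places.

z_r = atanh(-0.654) = -0.782257,  z_0 = atanh(-0.95) = -1.831781
SE = 1/√(n−3) = 1/√220 = 0.067420
z = (z_r − z_0)/SE = (-0.782257 − (-1.831781)) / 0.067420 = 1.049524 / 0.067420 = 15.567

15.567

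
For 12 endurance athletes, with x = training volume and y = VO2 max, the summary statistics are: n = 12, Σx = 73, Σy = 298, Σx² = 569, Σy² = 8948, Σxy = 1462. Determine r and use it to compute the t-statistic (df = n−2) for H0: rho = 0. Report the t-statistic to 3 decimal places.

-4.186

S_xy = nΣxy − ΣxΣy = 12·1462 − 73·298 = 17544 − 21754 = -4210
S_xx = nΣx² − (Σx)² = 12·569 − 73² = 6828 − 5329 = 1499
S_yy = nΣy² − (Σy)² = 12·8948 − 298² = 107376 − 88804 = 18572
r = S_xy / √(S_xx·S_yy) = -4210 / √(1499·18572) = -4210 / √27839428 = -4210 / 5276.3082 = -0.7979
t = r·√(n−2)/√(1−r²) = -0.7979·√10 / √(1−0.636644) = -2.523181 / 0.602790 = -4.186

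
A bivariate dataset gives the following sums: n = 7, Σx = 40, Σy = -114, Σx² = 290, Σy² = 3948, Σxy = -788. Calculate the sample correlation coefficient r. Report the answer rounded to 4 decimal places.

-0.3810

Numerator: nΣxy − (Σx)(Σy) = 7·(-788) − (40)(-114) = -956
Denominator: √[(nΣx²−(Σx)²)(nΣy²−(Σy)²)]
  nΣx²−(Σx)² = 7·290 − 1600 = 430;  nΣy²−(Σy)² = 7·3948 − 12996 = 14640
  √(430·14640) = √6295200 = 2509.0237
r = -956 / 2509.0237 = -0.3810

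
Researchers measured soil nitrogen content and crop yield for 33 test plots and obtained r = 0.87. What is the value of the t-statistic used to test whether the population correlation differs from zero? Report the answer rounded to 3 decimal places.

1 − r² = 1 − 0.7569 = 0.2431;  √(1−r²) = 0.493052
√(n−2) = √31 = 5.567764
t = r·√(n−2)/√(1−r²) = 0.87 · 5.567764 / 0.493052 = 9.824

9.824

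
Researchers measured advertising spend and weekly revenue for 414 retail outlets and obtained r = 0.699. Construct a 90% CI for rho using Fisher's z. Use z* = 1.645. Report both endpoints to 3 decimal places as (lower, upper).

(0.655, 0.738)

z_r = atanh(0.699) = 0.865342;  SE = 1/√(n−3) = 1/√411 = 0.049326
z-limits: 0.865342 ± 1.645·0.049326 = 0.865342 ± 0.081141 = [0.784201, 0.946483]
ρ-limits: (tanh 0.784201, tanh 0.946483) = (0.655, 0.738)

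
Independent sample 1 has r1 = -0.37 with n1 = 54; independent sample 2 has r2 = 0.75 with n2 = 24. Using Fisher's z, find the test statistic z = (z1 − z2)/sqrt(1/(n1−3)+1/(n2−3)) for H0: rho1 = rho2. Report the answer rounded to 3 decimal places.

z1 = atanh(-0.37) = -0.388423,  z2 = atanh(0.75) = 0.972955
SE = √(1/(n1−3) + 1/(n2−3)) = √(1/51 + 1/21) = √(0.0196078 + 0.0476190) = √0.0672268 = 0.259281
z = (z1 − z2)/SE = (-0.388423 − 0.972955) / 0.259281 = -1.361378 / 0.259281 = -5.251

-5.251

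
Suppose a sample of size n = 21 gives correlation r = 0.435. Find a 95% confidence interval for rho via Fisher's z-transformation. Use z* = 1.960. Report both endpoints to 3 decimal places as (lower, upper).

Fisher z: z_r = atanh(r) = ½·ln((1+0.435)/(1−0.435)) = 0.466047
SE(z) = 1/√(n−3) = 1/√18 = 0.235702
95% ⇒ z* = 1.960; margin = 1.960·0.235702 = 0.461976
CI on z-scale: (0.004071, 0.928023)
Back-transform: tanh(0.004071) = 0.004071, tanh(0.928023) = 0.729671

(0.004, 0.730)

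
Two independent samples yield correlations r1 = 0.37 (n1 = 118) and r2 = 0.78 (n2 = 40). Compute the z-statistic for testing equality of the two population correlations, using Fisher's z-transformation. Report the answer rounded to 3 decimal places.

-3.476

z1 = atanh(0.37) = 0.388423,  z2 = atanh(0.78) = 1.045371
SE = √(1/(n1−3) + 1/(n2−3)) = √(1/115 + 1/37) = √(0.0086957 + 0.0270270) = √0.0357227 = 0.189004
z = (z1 − z2)/SE = (0.388423 − 1.045371) / 0.189004 = -0.656948 / 0.189004 = -3.476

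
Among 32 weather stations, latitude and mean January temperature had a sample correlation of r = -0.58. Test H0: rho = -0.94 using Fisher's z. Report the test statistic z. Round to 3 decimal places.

5.792

Fisher z: atanh(-0.58) = -0.662463, atanh(-0.94) = -1.738049
z = (z_r − z_0)·√(n−3) = (-0.662463 − (-1.738049))·√29 = 1.075586 · 5.385165 = 5.792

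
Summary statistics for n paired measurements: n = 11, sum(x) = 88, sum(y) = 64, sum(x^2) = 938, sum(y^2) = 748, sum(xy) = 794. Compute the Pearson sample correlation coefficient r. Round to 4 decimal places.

Numerator: nΣxy − (Σx)(Σy) = 11·794 − (88)(64) = 3102
Denominator: √[(nΣx²−(Σx)²)(nΣy²−(Σy)²)]
  nΣx²−(Σx)² = 11·938 − 7744 = 2574;  nΣy²−(Σy)² = 11·748 − 4096 = 4132
  √(2574·4132) = √10635768 = 3261.2525
r = 3102 / 3261.2525 = 0.9512

0.9512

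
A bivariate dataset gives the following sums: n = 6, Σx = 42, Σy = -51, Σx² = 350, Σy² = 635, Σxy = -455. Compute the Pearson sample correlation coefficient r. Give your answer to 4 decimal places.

Numerator: nΣxy − (Σx)(Σy) = 6·(-455) − (42)(-51) = -588
Denominator: √[(nΣx²−(Σx)²)(nΣy²−(Σy)²)]
  nΣx²−(Σx)² = 6·350 − 1764 = 336;  nΣy²−(Σy)² = 6·635 − 2601 = 1209
  √(336·1209) = √406224 = 637.3570
r = -588 / 637.3570 = -0.9226

-0.9226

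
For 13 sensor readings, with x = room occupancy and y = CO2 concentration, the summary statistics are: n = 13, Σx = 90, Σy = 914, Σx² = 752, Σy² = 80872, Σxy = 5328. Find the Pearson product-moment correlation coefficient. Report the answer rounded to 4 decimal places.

S_xy = nΣxy − ΣxΣy = 13·5328 − 90·914 = 69264 − 82260 = -12996
S_xx = nΣx² − (Σx)² = 13·752 − 90² = 9776 − 8100 = 1676
S_yy = nΣy² − (Σy)² = 13·80872 − 914² = 1051336 − 835396 = 215940
r = S_xy / √(S_xx·S_yy) = -12996 / √(1676·215940) = -12996 / √361915440 = -12996 / 19024.0753 = -0.6831

-0.6831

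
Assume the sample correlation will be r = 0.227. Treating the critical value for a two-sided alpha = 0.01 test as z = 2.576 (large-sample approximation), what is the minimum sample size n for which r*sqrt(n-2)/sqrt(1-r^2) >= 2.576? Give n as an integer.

125

Need r·√(n−2)/√(1−r²) ≥ 2.576
√(n−2) ≥ 2.576·√(1−0.051529) / 0.227 = 2.576·0.973895 / 0.227 = 11.0518
n−2 ≥ 122.1423  ⇒  n ≥ 124.1423
Smallest integer n = 125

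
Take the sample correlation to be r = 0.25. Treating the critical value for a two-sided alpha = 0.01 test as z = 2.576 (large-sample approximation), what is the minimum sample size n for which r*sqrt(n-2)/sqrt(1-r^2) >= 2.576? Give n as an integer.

r√(n−2)/√(1−r²) ≥ 2.576  ⇔  n−2 ≥ (2.576)²·(1−r²)/r²
(1−r²)/r² = (1−0.0625)/0.0625 = 15.0000
n ≥ 2 + 6.635776·15.0000 = 2 + 99.5366 = 101.5366
⌈101.5366⌉ = 102

102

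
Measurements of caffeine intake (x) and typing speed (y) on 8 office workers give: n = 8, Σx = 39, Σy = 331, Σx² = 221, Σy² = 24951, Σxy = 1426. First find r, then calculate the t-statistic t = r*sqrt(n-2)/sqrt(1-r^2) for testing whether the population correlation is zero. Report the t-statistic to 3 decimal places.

-0.822

Numerator: nΣxy − (Σx)(Σy) = 8·1426 − (39)(331) = -1501
Denominator: √[(nΣx²−(Σx)²)(nΣy²−(Σy)²)]
  nΣx²−(Σx)² = 8·221 − 1521 = 247;  nΣy²−(Σy)² = 8·24951 − 109561 = 90047
  √(247·90047) = √22241609 = 4716.1010
r = -1501 / 4716.1010 = -0.3183
t = r·√(n−2)/√(1−r²) = -0.3183·√6 / √(1−0.101315) = -0.779673 / 0.947990 = -0.822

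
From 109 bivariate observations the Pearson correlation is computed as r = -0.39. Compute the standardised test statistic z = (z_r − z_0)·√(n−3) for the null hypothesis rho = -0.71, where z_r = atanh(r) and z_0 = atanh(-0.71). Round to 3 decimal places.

4.894

Fisher z: atanh(-0.39) = -0.411800, atanh(-0.71) = -0.887184
z = (z_r − z_0)·√(n−3) = (-0.411800 − (-0.887184))·√106 = 0.475384 · 10.295630 = 4.894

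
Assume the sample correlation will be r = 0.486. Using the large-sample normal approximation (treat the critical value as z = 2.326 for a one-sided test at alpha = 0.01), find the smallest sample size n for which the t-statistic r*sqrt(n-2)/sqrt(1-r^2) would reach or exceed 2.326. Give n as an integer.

Need r·√(n−2)/√(1−r²) ≥ 2.326
√(n−2) ≥ 2.326·√(1−0.236196) / 0.486 = 2.326·0.873959 / 0.486 = 4.1828
n−2 ≥ 17.4958  ⇒  n ≥ 19.4958
Smallest integer n = 20

20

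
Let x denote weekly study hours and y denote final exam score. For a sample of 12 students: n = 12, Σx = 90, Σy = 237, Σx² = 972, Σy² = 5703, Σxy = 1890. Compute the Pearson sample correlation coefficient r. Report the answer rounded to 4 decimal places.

0.2042

S_xy = nΣxy − ΣxΣy = 12·1890 − 90·237 = 22680 − 21330 = 1350
S_xx = nΣx² − (Σx)² = 12·972 − 90² = 11664 − 8100 = 3564
S_yy = nΣy² − (Σy)² = 12·5703 − 237² = 68436 − 56169 = 12267
r = S_xy / √(S_xx·S_yy) = 1350 / √(3564·12267) = 1350 / √43719588 = 1350 / 6612.0789 = 0.2042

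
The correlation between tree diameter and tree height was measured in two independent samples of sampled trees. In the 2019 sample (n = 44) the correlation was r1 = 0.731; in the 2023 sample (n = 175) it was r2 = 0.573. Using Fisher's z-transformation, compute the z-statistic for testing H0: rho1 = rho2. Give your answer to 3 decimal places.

1.605

z1 = atanh(0.731) = 0.930872,  z2 = atanh(0.573) = 0.651978
SE = √(1/(n1−3) + 1/(n2−3)) = √(1/41 + 1/172) = √(0.0243902 + 0.0058140) = √0.0302042 = 0.173794
z = (z1 − z2)/SE = (0.930872 − 0.651978) / 0.173794 = 0.278894 / 0.173794 = 1.605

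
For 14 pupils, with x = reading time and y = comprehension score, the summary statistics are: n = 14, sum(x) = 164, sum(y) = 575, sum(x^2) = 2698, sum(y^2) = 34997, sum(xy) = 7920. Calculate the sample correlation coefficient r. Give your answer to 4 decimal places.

0.3983

Numerator: nΣxy − (Σx)(Σy) = 14·7920 − (164)(575) = 16580
Denominator: √[(nΣx²−(Σx)²)(nΣy²−(Σy)²)]
  nΣx²−(Σx)² = 14·2698 − 26896 = 10876;  nΣy²−(Σy)² = 14·34997 − 330625 = 159333
  √(10876·159333) = √1732905708 = 41628.1841
r = 16580 / 41628.1841 = 0.3983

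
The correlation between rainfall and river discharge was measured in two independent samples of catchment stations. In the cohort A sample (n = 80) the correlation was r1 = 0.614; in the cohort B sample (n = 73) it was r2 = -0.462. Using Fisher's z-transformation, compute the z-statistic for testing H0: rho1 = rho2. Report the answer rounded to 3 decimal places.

7.358

z1 = atanh(0.614) = 0.715317,  z2 = atanh(-0.462) = -0.499851
SE = √(1/(n1−3) + 1/(n2−3)) = √(1/77 + 1/70) = √(0.0129870 + 0.0142857) = √0.0272727 = 0.165144
z = (z1 − z2)/SE = (0.715317 − (-0.499851)) / 0.165144 = 1.215168 / 0.165144 = 7.358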